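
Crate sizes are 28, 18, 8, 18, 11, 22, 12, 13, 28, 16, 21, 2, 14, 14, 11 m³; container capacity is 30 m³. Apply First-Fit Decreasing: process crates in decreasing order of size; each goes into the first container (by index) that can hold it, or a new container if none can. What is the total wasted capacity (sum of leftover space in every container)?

Sorted descending: 28, 28, 22, 21, 18, 18, 16, 14, 14, 13, 12, 11, 11, 8, 2.
container 1: place 28 m³, 2 m³ left
container 2: place 28 m³, 2 m³ left
container 3: place 22 m³, 8 m³ left
container 4: place 21 m³, 9 m³ left
container 5: place 18 m³, 12 m³ left
container 6: place 18 m³, 12 m³ left
container 7: place 16 m³, 14 m³ left
container 7: place 14 m³, 0 m³ left
container 8: place 14 m³, 16 m³ left
container 8: place 13 m³, 3 m³ left
container 5: place 12 m³, 0 m³ left
container 6: place 11 m³, 1 m³ left
container 9: place 11 m³, 19 m³ left
container 3: place 8 m³, 0 m³ left
container 1: place 2 m³, 0 m³ left
9 containers × 30 m³ = 270 m³; used 236 m³; unused 34 m³.

34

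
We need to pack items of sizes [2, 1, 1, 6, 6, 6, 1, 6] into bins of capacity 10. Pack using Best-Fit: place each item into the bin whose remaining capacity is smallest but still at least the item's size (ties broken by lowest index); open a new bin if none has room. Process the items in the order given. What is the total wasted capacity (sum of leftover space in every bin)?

11

bin 1: place 2, 8 left
bin 1: place 1, 7 left
bin 1: place 1, 6 left
bin 1: place 6, 0 left
bin 2: place 6, 4 left
bin 3: place 6, 4 left
bin 2: place 1, 3 left
bin 4: place 6, 4 left
4 bins × 10 = 40; used 29; unused 11.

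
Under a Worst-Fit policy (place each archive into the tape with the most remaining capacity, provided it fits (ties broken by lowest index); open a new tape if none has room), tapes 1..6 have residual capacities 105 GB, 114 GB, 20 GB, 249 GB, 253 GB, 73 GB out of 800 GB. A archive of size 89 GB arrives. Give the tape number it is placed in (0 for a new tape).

5

Tapes with room: tape 1 (105 GB), tape 2 (114 GB), tape 4 (249 GB), tape 5 (253 GB).
Most room is tape 5 with 253 GB free.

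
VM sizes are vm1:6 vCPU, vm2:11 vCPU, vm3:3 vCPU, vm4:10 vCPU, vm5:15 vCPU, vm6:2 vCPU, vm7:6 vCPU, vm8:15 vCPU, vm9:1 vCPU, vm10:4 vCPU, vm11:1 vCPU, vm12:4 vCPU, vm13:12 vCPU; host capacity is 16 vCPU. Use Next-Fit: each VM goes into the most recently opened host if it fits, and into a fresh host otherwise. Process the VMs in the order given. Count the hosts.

vm1 (6 vCPU) → host 1 (remaining 10 vCPU)
vm2 (11 vCPU) → host 2 (remaining 5 vCPU)
vm3 (3 vCPU) → host 2 (remaining 2 vCPU)
vm4 (10 vCPU) → host 3 (remaining 6 vCPU)
vm5 (15 vCPU) → host 4 (remaining 1 vCPU)
vm6 (2 vCPU) → host 5 (remaining 14 vCPU)
vm7 (6 vCPU) → host 5 (remaining 8 vCPU)
vm8 (15 vCPU) → host 6 (remaining 1 vCPU)
vm9 (1 vCPU) → host 6 (remaining 0 vCPU)
vm10 (4 vCPU) → host 7 (remaining 12 vCPU)
vm11 (1 vCPU) → host 7 (remaining 11 vCPU)
vm12 (4 vCPU) → host 7 (remaining 7 vCPU)
vm13 (12 vCPU) → host 8 (remaining 4 vCPU)
Final hosts: [6] [11,3] [10] [15] [2,6] [15,1] [4,1,4] [12].

8 hosts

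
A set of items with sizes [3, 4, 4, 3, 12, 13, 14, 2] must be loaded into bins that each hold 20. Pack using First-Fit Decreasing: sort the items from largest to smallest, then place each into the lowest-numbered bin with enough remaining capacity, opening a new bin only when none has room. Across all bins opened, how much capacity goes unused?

5

Sorted descending: 14, 13, 12, 4, 4, 3, 3, 2.
14 → bin 1 (remaining 6)
13 → bin 2 (remaining 7)
12 → bin 3 (remaining 8)
4 → bin 1 (remaining 2)
4 → bin 2 (remaining 3)
3 → bin 2 (remaining 0)
3 → bin 3 (remaining 5)
2 → bin 1 (remaining 0)
3 bins × 20 = 60; used 55; unused 5.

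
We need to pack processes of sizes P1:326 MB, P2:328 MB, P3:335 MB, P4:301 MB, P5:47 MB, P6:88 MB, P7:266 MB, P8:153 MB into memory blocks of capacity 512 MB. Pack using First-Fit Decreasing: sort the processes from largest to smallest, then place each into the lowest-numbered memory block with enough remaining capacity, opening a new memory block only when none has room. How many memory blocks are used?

5 memory blocks

Sorted descending: 335, 328, 326, 301, 266, 153, 88, 47.
335 MB → memory block 1 (remaining 177 MB)
328 MB → memory block 2 (remaining 184 MB)
326 MB → memory block 3 (remaining 186 MB)
301 MB → memory block 4 (remaining 211 MB)
266 MB → memory block 5 (remaining 246 MB)
153 MB → memory block 1 (remaining 24 MB)
88 MB → memory block 2 (remaining 96 MB)
47 MB → memory block 2 (remaining 49 MB)
Final memory blocks: [335,153] [328,88,47] [326] [301] [266].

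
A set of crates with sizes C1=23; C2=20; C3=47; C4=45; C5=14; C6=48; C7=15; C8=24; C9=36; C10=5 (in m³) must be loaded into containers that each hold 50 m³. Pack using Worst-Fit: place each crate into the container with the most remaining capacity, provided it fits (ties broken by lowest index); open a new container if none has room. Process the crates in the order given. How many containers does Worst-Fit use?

C1 (23 m³) → container 1 (remaining 27 m³)
C2 (20 m³) → container 1 (remaining 7 m³)
C3 (47 m³) → container 2 (remaining 3 m³)
C4 (45 m³) → container 3 (remaining 5 m³)
C5 (14 m³) → container 4 (remaining 36 m³)
C6 (48 m³) → container 5 (remaining 2 m³)
C7 (15 m³) → container 4 (remaining 21 m³)
C8 (24 m³) → container 6 (remaining 26 m³)
C9 (36 m³) → container 7 (remaining 14 m³)
C10 (5 m³) → container 6 (remaining 21 m³)

7 containers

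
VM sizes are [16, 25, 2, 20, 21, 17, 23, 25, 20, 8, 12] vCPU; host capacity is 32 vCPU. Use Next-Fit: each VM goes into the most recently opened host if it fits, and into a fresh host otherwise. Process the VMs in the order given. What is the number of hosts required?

Put 16 vCPU in host 1; 16 vCPU remain.
Put 25 vCPU in host 2; 7 vCPU remain.
Put 2 vCPU in host 2; 5 vCPU remain.
Put 20 vCPU in host 3; 12 vCPU remain.
Put 21 vCPU in host 4; 11 vCPU remain.
Put 17 vCPU in host 5; 15 vCPU remain.
Put 23 vCPU in host 6; 9 vCPU remain.
Put 25 vCPU in host 7; 7 vCPU remain.
Put 20 vCPU in host 8; 12 vCPU remain.
Put 8 vCPU in host 8; 4 vCPU remain.
Put 12 vCPU in host 9; 20 vCPU remain.
Final hosts: [16] [25,2] [20] [21] [17] [23] [25] [20,8] [12].

9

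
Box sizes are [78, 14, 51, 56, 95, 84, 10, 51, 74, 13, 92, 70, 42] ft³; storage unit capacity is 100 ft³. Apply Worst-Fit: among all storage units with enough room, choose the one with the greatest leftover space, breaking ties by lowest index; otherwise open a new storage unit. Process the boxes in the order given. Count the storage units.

9

78 ft³ → storage unit 1 (remaining 22 ft³)
14 ft³ → storage unit 1 (remaining 8 ft³)
51 ft³ → storage unit 2 (remaining 49 ft³)
56 ft³ → storage unit 3 (remaining 44 ft³)
95 ft³ → storage unit 4 (remaining 5 ft³)
84 ft³ → storage unit 5 (remaining 16 ft³)
10 ft³ → storage unit 2 (remaining 39 ft³)
51 ft³ → storage unit 6 (remaining 49 ft³)
74 ft³ → storage unit 7 (remaining 26 ft³)
13 ft³ → storage unit 6 (remaining 36 ft³)
92 ft³ → storage unit 8 (remaining 8 ft³)
70 ft³ → storage unit 9 (remaining 30 ft³)
42 ft³ → storage unit 3 (remaining 2 ft³)
Final storage units: [78,14] [51,10] [56,42] [95] [84] [51,13] [74] [92] [70].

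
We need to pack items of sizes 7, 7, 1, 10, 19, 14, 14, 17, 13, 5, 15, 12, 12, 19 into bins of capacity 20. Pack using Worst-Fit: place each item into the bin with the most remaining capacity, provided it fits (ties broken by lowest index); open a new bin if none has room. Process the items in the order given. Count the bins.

11

bin 1: place 7, 13 left
bin 1: place 7, 6 left
bin 1: place 1, 5 left
bin 2: place 10, 10 left
bin 3: place 19, 1 left
bin 4: place 14, 6 left
bin 5: place 14, 6 left
bin 6: place 17, 3 left
bin 7: place 13, 7 left
bin 2: place 5, 5 left
bin 8: place 15, 5 left
bin 9: place 12, 8 left
bin 10: place 12, 8 left
bin 11: place 19, 1 left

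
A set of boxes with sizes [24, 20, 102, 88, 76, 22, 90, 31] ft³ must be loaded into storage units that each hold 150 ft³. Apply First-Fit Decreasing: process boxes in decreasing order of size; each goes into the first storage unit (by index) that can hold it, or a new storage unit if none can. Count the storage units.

4

Sorted descending: 102, 90, 88, 76, 31, 24, 22, 20.
Put 102 ft³ in storage unit 1; 48 ft³ remain.
Put 90 ft³ in storage unit 2; 60 ft³ remain.
Put 88 ft³ in storage unit 3; 62 ft³ remain.
Put 76 ft³ in storage unit 4; 74 ft³ remain.
Put 31 ft³ in storage unit 1; 17 ft³ remain.
Put 24 ft³ in storage unit 2; 36 ft³ remain.
Put 22 ft³ in storage unit 2; 14 ft³ remain.
Put 20 ft³ in storage unit 3; 42 ft³ remain.
Final storage units: [102,31] [90,24,22] [88,20] [76].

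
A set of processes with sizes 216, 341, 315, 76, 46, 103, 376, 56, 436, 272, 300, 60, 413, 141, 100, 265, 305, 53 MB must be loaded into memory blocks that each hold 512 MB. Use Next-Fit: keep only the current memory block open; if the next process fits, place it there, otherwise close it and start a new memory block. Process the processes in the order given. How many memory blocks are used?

memory block 1: place 216 MB, 296 MB left
memory block 2: place 341 MB, 171 MB left
memory block 3: place 315 MB, 197 MB left
memory block 3: place 76 MB, 121 MB left
memory block 3: place 46 MB, 75 MB left
memory block 4: place 103 MB, 409 MB left
memory block 4: place 376 MB, 33 MB left
memory block 5: place 56 MB, 456 MB left
memory block 5: place 436 MB, 20 MB left
memory block 6: place 272 MB, 240 MB left
memory block 7: place 300 MB, 212 MB left
memory block 7: place 60 MB, 152 MB left
memory block 8: place 413 MB, 99 MB left
memory block 9: place 141 MB, 371 MB left
memory block 9: place 100 MB, 271 MB left
memory block 9: place 265 MB, 6 MB left
memory block 10: place 305 MB, 207 MB left
memory block 10: place 53 MB, 154 MB left

10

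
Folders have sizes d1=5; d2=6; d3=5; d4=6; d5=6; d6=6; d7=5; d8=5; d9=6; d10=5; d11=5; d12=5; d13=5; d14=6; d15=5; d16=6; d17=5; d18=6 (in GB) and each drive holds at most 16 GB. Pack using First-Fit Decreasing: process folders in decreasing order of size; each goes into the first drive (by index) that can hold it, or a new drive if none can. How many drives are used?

Sorted descending: 6, 6, 6, 6, 6, 6, 6, 6, 5, 5, 5, 5, 5, 5, 5, 5, 5, 5.
6 GB → drive 1 (remaining 10 GB)
6 GB → drive 1 (remaining 4 GB)
6 GB → drive 2 (remaining 10 GB)
6 GB → drive 2 (remaining 4 GB)
6 GB → drive 3 (remaining 10 GB)
6 GB → drive 3 (remaining 4 GB)
6 GB → drive 4 (remaining 10 GB)
6 GB → drive 4 (remaining 4 GB)
5 GB → drive 5 (remaining 11 GB)
5 GB → drive 5 (remaining 6 GB)
5 GB → drive 5 (remaining 1 GB)
5 GB → drive 6 (remaining 11 GB)
5 GB → drive 6 (remaining 6 GB)
5 GB → drive 6 (remaining 1 GB)
5 GB → drive 7 (remaining 11 GB)
5 GB → drive 7 (remaining 6 GB)
5 GB → drive 7 (remaining 1 GB)
5 GB → drive 8 (remaining 11 GB)
Final drives: [6,6] [6,6] [6,6] [6,6] [5,5,5] [5,5,5] [5,5,5] [5].

8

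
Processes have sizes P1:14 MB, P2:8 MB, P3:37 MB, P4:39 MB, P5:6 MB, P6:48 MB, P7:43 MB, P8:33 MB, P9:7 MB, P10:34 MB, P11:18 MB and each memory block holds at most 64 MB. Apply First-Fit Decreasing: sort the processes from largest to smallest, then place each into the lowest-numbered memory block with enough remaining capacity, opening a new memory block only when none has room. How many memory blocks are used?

Sorted descending: 48, 43, 39, 37, 34, 33, 18, 14, 8, 7, 6.
Put 48 MB in memory block 1; 16 MB remain.
Put 43 MB in memory block 2; 21 MB remain.
Put 39 MB in memory block 3; 25 MB remain.
Put 37 MB in memory block 4; 27 MB remain.
Put 34 MB in memory block 5; 30 MB remain.
Put 33 MB in memory block 6; 31 MB remain.
Put 18 MB in memory block 2; 3 MB remain.
Put 14 MB in memory block 1; 2 MB remain.
Put 8 MB in memory block 3; 17 MB remain.
Put 7 MB in memory block 3; 10 MB remain.
Put 6 MB in memory block 3; 4 MB remain.
Final memory blocks: [48,14] [43,18] [39,8,7,6] [37] [34] [33].

6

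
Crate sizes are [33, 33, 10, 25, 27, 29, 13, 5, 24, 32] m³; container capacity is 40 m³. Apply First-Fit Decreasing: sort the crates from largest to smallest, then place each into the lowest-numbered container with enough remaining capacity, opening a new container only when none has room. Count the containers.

Sorted descending: 33, 33, 32, 29, 27, 25, 24, 13, 10, 5.
Put 33 m³ in container 1; 7 m³ remain.
Put 33 m³ in container 2; 7 m³ remain.
Put 32 m³ in container 3; 8 m³ remain.
Put 29 m³ in container 4; 11 m³ remain.
Put 27 m³ in container 5; 13 m³ remain.
Put 25 m³ in container 6; 15 m³ remain.
Put 24 m³ in container 7; 16 m³ remain.
Put 13 m³ in container 5; 0 m³ remain.
Put 10 m³ in container 4; 1 m³ remain.
Put 5 m³ in container 1; 2 m³ remain.
Final containers: [33,5] [33] [32] [29,10] [27,13] [25] [24].

7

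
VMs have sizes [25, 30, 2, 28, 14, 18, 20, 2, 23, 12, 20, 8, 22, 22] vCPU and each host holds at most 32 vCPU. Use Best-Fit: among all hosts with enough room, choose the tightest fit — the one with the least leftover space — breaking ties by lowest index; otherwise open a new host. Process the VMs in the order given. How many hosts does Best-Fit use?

9

host 1: place 25 vCPU, 7 vCPU left
host 2: place 30 vCPU, 2 vCPU left
host 2: place 2 vCPU, 0 vCPU left
host 3: place 28 vCPU, 4 vCPU left
host 4: place 14 vCPU, 18 vCPU left
host 4: place 18 vCPU, 0 vCPU left
host 5: place 20 vCPU, 12 vCPU left
host 3: place 2 vCPU, 2 vCPU left
host 6: place 23 vCPU, 9 vCPU left
host 5: place 12 vCPU, 0 vCPU left
host 7: place 20 vCPU, 12 vCPU left
host 6: place 8 vCPU, 1 vCPU left
host 8: place 22 vCPU, 10 vCPU left
host 9: place 22 vCPU, 10 vCPU left
Final hosts: [25] [30,2] [28,2] [14,18] [20,12] [23,8] [20] [22] [22].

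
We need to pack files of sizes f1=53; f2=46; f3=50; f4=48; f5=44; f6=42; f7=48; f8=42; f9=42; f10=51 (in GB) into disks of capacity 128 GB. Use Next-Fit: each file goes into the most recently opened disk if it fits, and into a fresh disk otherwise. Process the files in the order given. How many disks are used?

disk 1: place f1 (53 GB), 75 GB left
disk 1: place f2 (46 GB), 29 GB left
disk 2: place f3 (50 GB), 78 GB left
disk 2: place f4 (48 GB), 30 GB left
disk 3: place f5 (44 GB), 84 GB left
disk 3: place f6 (42 GB), 42 GB left
disk 4: place f7 (48 GB), 80 GB left
disk 4: place f8 (42 GB), 38 GB left
disk 5: place f9 (42 GB), 86 GB left
disk 5: place f10 (51 GB), 35 GB left
Final disks: [53,46] [50,48] [44,42] [48,42] [42,51].

5 disks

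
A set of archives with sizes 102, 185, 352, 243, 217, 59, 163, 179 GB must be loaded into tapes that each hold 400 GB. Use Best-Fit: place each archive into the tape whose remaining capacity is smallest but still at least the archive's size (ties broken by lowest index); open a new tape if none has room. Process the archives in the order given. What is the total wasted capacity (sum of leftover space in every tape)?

tape 1: place 102 GB, 298 GB left
tape 1: place 185 GB, 113 GB left
tape 2: place 352 GB, 48 GB left
tape 3: place 243 GB, 157 GB left
tape 4: place 217 GB, 183 GB left
tape 1: place 59 GB, 54 GB left
tape 4: place 163 GB, 20 GB left
tape 5: place 179 GB, 221 GB left
5 tapes × 400 GB = 2000 GB; used 1500 GB; unused 500 GB.

500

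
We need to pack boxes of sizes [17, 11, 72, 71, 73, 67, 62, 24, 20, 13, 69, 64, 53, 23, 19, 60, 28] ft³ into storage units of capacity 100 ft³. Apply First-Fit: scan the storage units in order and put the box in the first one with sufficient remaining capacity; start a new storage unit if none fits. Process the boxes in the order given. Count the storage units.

9

storage unit 1: place 17 ft³, 83 ft³ left
storage unit 1: place 11 ft³, 72 ft³ left
storage unit 1: place 72 ft³, 0 ft³ left
storage unit 2: place 71 ft³, 29 ft³ left
storage unit 3: place 73 ft³, 27 ft³ left
storage unit 4: place 67 ft³, 33 ft³ left
storage unit 5: place 62 ft³, 38 ft³ left
storage unit 2: place 24 ft³, 5 ft³ left
storage unit 3: place 20 ft³, 7 ft³ left
storage unit 4: place 13 ft³, 20 ft³ left
storage unit 6: place 69 ft³, 31 ft³ left
storage unit 7: place 64 ft³, 36 ft³ left
storage unit 8: place 53 ft³, 47 ft³ left
storage unit 5: place 23 ft³, 15 ft³ left
storage unit 4: place 19 ft³, 1 ft³ left
storage unit 9: place 60 ft³, 40 ft³ left
storage unit 6: place 28 ft³, 3 ft³ left
Final storage units: [17,11,72] [71,24] [73,20] [67,13,19] [62,23] [69,28] [64] [53] [60].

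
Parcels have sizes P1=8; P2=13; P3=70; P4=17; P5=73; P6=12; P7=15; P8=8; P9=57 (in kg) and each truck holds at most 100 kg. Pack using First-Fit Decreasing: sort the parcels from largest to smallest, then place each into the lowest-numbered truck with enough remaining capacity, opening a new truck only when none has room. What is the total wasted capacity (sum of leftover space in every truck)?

Sorted descending: 73, 70, 57, 17, 15, 13, 12, 8, 8.
Put 73 kg in truck 1; 27 kg remain.
Put 70 kg in truck 2; 30 kg remain.
Put 57 kg in truck 3; 43 kg remain.
Put 17 kg in truck 1; 10 kg remain.
Put 15 kg in truck 2; 15 kg remain.
Put 13 kg in truck 2; 2 kg remain.
Put 12 kg in truck 3; 31 kg remain.
Put 8 kg in truck 1; 2 kg remain.
Put 8 kg in truck 3; 23 kg remain.
3 trucks × 100 kg = 300 kg; used 273 kg; unused 27 kg.

27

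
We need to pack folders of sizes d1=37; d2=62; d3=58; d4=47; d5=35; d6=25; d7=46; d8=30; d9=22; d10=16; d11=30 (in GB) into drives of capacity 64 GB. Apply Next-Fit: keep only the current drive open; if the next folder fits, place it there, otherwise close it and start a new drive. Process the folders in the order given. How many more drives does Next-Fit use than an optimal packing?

1

Next-Fit: [37] [62] [58] [47] [35,25] [46] [30,22] [16,30] → 8 drives.
Total size 408 GB; any packing needs at least ⌈408/64⌉ = 7 drives.
An optimal packing achieves that bound: [62] [58] [47,16] [46] [37,25] [35,22] [30,30] → 7 drives.
Excess: 8 − 7 = 1.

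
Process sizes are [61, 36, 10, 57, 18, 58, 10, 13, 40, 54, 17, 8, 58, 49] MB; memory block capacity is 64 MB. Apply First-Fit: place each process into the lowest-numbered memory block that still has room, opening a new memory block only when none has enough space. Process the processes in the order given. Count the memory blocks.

9 memory blocks

memory block 1: place 61 MB, 3 MB left
memory block 2: place 36 MB, 28 MB left
memory block 2: place 10 MB, 18 MB left
memory block 3: place 57 MB, 7 MB left
memory block 2: place 18 MB, 0 MB left
memory block 4: place 58 MB, 6 MB left
memory block 5: place 10 MB, 54 MB left
memory block 5: place 13 MB, 41 MB left
memory block 5: place 40 MB, 1 MB left
memory block 6: place 54 MB, 10 MB left
memory block 7: place 17 MB, 47 MB left
memory block 6: place 8 MB, 2 MB left
memory block 8: place 58 MB, 6 MB left
memory block 9: place 49 MB, 15 MB left
Final memory blocks: [61] [36,10,18] [57] [58] [10,13,40] [54,8] [17] [58] [49].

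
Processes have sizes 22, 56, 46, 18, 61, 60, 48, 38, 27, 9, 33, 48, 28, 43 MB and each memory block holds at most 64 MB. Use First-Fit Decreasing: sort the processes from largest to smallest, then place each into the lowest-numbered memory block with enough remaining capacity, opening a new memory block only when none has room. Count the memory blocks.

Sorted descending: 61, 60, 56, 48, 48, 46, 43, 38, 33, 28, 27, 22, 18, 9.
Put 61 MB in memory block 1; 3 MB remain.
Put 60 MB in memory block 2; 4 MB remain.
Put 56 MB in memory block 3; 8 MB remain.
Put 48 MB in memory block 4; 16 MB remain.
Put 48 MB in memory block 5; 16 MB remain.
Put 46 MB in memory block 6; 18 MB remain.
Put 43 MB in memory block 7; 21 MB remain.
Put 38 MB in memory block 8; 26 MB remain.
Put 33 MB in memory block 9; 31 MB remain.
Put 28 MB in memory block 9; 3 MB remain.
Put 27 MB in memory block 10; 37 MB remain.
Put 22 MB in memory block 8; 4 MB remain.
Put 18 MB in memory block 6; 0 MB remain.
Put 9 MB in memory block 4; 7 MB remain.

10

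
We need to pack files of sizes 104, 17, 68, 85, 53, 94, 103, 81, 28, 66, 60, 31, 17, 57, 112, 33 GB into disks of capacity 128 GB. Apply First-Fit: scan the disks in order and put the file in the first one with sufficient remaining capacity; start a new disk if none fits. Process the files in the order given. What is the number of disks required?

Put 104 GB in disk 1; 24 GB remain.
Put 17 GB in disk 1; 7 GB remain.
Put 68 GB in disk 2; 60 GB remain.
Put 85 GB in disk 3; 43 GB remain.
Put 53 GB in disk 2; 7 GB remain.
Put 94 GB in disk 4; 34 GB remain.
Put 103 GB in disk 5; 25 GB remain.
Put 81 GB in disk 6; 47 GB remain.
Put 28 GB in disk 3; 15 GB remain.
Put 66 GB in disk 7; 62 GB remain.
Put 60 GB in disk 7; 2 GB remain.
Put 31 GB in disk 4; 3 GB remain.
Put 17 GB in disk 5; 8 GB remain.
Put 57 GB in disk 8; 71 GB remain.
Put 112 GB in disk 9; 16 GB remain.
Put 33 GB in disk 6; 14 GB remain.
Final disks: [104,17] [68,53] [85,28] [94,31] [103,17] [81,33] [66,60] [57] [112].

9 disks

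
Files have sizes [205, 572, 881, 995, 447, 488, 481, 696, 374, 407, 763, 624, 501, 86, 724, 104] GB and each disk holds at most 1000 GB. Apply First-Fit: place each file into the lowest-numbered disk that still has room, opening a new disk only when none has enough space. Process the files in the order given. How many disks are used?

10

disk 1: place 205 GB, 795 GB left
disk 1: place 572 GB, 223 GB left
disk 2: place 881 GB, 119 GB left
disk 3: place 995 GB, 5 GB left
disk 4: place 447 GB, 553 GB left
disk 4: place 488 GB, 65 GB left
disk 5: place 481 GB, 519 GB left
disk 6: place 696 GB, 304 GB left
disk 5: place 374 GB, 145 GB left
disk 7: place 407 GB, 593 GB left
disk 8: place 763 GB, 237 GB left
disk 9: place 624 GB, 376 GB left
disk 7: place 501 GB, 92 GB left
disk 1: place 86 GB, 137 GB left
disk 10: place 724 GB, 276 GB left
disk 1: place 104 GB, 33 GB left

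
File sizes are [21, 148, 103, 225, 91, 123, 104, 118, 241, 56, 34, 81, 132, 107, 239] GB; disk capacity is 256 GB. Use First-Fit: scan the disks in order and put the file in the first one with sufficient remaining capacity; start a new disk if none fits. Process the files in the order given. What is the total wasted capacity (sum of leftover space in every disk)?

21 GB → disk 1 (remaining 235 GB)
148 GB → disk 1 (remaining 87 GB)
103 GB → disk 2 (remaining 153 GB)
225 GB → disk 3 (remaining 31 GB)
91 GB → disk 2 (remaining 62 GB)
123 GB → disk 4 (remaining 133 GB)
104 GB → disk 4 (remaining 29 GB)
118 GB → disk 5 (remaining 138 GB)
241 GB → disk 6 (remaining 15 GB)
56 GB → disk 1 (remaining 31 GB)
34 GB → disk 2 (remaining 28 GB)
81 GB → disk 5 (remaining 57 GB)
132 GB → disk 7 (remaining 124 GB)
107 GB → disk 7 (remaining 17 GB)
239 GB → disk 8 (remaining 17 GB)
8 disks × 256 GB = 2048 GB; used 1823 GB; unused 225 GB.

225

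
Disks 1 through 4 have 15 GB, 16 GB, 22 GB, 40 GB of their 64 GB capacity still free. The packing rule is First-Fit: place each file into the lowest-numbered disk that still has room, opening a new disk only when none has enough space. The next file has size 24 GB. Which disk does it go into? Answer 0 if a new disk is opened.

Disks with room: disk 4 (40 GB).
The first with room is disk 4.

4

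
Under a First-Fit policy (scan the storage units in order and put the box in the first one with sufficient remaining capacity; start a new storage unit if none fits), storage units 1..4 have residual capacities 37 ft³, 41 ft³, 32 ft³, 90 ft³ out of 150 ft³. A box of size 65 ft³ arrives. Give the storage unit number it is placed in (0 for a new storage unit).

Storage units with room: storage unit 4 (90 ft³).
The first with room is storage unit 4.

4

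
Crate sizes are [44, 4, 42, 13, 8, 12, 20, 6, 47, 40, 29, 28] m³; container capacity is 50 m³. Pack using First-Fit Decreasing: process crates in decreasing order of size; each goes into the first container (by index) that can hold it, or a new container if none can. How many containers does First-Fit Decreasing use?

7 containers

Sorted descending: 47, 44, 42, 40, 29, 28, 20, 13, 12, 8, 6, 4.
container 1: place 47 m³, 3 m³ left
container 2: place 44 m³, 6 m³ left
container 3: place 42 m³, 8 m³ left
container 4: place 40 m³, 10 m³ left
container 5: place 29 m³, 21 m³ left
container 6: place 28 m³, 22 m³ left
container 5: place 20 m³, 1 m³ left
container 6: place 13 m³, 9 m³ left
container 7: place 12 m³, 38 m³ left
container 3: place 8 m³, 0 m³ left
container 2: place 6 m³, 0 m³ left
container 4: place 4 m³, 6 m³ left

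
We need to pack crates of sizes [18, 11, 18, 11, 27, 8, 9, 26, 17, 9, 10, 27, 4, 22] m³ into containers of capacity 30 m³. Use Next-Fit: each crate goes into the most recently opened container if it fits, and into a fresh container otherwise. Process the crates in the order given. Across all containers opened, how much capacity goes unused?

53

container 1: place 18 m³, 12 m³ left
container 1: place 11 m³, 1 m³ left
container 2: place 18 m³, 12 m³ left
container 2: place 11 m³, 1 m³ left
container 3: place 27 m³, 3 m³ left
container 4: place 8 m³, 22 m³ left
container 4: place 9 m³, 13 m³ left
container 5: place 26 m³, 4 m³ left
container 6: place 17 m³, 13 m³ left
container 6: place 9 m³, 4 m³ left
container 7: place 10 m³, 20 m³ left
container 8: place 27 m³, 3 m³ left
container 9: place 4 m³, 26 m³ left
container 9: place 22 m³, 4 m³ left
9 containers × 30 m³ = 270 m³; used 217 m³; unused 53 m³.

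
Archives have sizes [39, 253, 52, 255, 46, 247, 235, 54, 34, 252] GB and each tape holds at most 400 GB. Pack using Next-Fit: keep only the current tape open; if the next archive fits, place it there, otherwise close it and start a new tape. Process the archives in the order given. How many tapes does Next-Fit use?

5

39 GB → tape 1 (remaining 361 GB)
253 GB → tape 1 (remaining 108 GB)
52 GB → tape 1 (remaining 56 GB)
255 GB → tape 2 (remaining 145 GB)
46 GB → tape 2 (remaining 99 GB)
247 GB → tape 3 (remaining 153 GB)
235 GB → tape 4 (remaining 165 GB)
54 GB → tape 4 (remaining 111 GB)
34 GB → tape 4 (remaining 77 GB)
252 GB → tape 5 (remaining 148 GB)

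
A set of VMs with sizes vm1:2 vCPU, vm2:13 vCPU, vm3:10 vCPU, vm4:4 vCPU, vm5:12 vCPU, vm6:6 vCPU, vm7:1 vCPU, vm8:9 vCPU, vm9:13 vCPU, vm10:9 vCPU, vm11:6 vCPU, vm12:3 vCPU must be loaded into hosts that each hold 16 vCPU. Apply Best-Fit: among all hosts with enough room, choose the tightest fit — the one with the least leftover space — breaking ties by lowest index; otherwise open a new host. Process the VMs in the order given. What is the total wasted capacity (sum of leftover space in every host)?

vm1 (2 vCPU) → host 1 (remaining 14 vCPU)
vm2 (13 vCPU) → host 1 (remaining 1 vCPU)
vm3 (10 vCPU) → host 2 (remaining 6 vCPU)
vm4 (4 vCPU) → host 2 (remaining 2 vCPU)
vm5 (12 vCPU) → host 3 (remaining 4 vCPU)
vm6 (6 vCPU) → host 4 (remaining 10 vCPU)
vm7 (1 vCPU) → host 1 (remaining 0 vCPU)
vm8 (9 vCPU) → host 4 (remaining 1 vCPU)
vm9 (13 vCPU) → host 5 (remaining 3 vCPU)
vm10 (9 vCPU) → host 6 (remaining 7 vCPU)
vm11 (6 vCPU) → host 6 (remaining 1 vCPU)
vm12 (3 vCPU) → host 5 (remaining 0 vCPU)
6 hosts × 16 vCPU = 96 vCPU; used 88 vCPU; unused 8 vCPU.

8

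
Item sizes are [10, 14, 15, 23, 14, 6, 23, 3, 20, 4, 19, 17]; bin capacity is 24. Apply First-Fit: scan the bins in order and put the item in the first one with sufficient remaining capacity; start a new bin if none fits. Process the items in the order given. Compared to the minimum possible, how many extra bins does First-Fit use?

First-Fit: [10,14] [15,6,3] [23] [14,4] [23] [20] [19] [17] → 8 bins.
8 items exceed 12 (half the capacity), and no two of those can share a bin, so at least 8 bins are needed.
So 8 is already optimal.

0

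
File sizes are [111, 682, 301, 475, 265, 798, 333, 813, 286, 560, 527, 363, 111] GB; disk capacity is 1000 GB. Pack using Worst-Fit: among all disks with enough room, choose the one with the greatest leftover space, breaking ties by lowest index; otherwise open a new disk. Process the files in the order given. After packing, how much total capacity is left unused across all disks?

Put 111 GB in disk 1; 889 GB remain.
Put 682 GB in disk 1; 207 GB remain.
Put 301 GB in disk 2; 699 GB remain.
Put 475 GB in disk 2; 224 GB remain.
Put 265 GB in disk 3; 735 GB remain.
Put 798 GB in disk 4; 202 GB remain.
Put 333 GB in disk 3; 402 GB remain.
Put 813 GB in disk 5; 187 GB remain.
Put 286 GB in disk 3; 116 GB remain.
Put 560 GB in disk 6; 440 GB remain.
Put 527 GB in disk 7; 473 GB remain.
Put 363 GB in disk 7; 110 GB remain.
Put 111 GB in disk 6; 329 GB remain.
7 disks × 1000 GB = 7000 GB; used 5625 GB; unused 1375 GB.

1375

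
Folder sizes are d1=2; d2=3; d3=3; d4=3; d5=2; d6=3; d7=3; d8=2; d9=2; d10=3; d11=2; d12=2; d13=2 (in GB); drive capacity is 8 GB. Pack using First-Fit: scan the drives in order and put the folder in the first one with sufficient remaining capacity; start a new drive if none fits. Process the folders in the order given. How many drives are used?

Put d1 (2 GB) in drive 1; 6 GB remain.
Put d2 (3 GB) in drive 1; 3 GB remain.
Put d3 (3 GB) in drive 1; 0 GB remain.
Put d4 (3 GB) in drive 2; 5 GB remain.
Put d5 (2 GB) in drive 2; 3 GB remain.
Put d6 (3 GB) in drive 2; 0 GB remain.
Put d7 (3 GB) in drive 3; 5 GB remain.
Put d8 (2 GB) in drive 3; 3 GB remain.
Put d9 (2 GB) in drive 3; 1 GB remain.
Put d10 (3 GB) in drive 4; 5 GB remain.
Put d11 (2 GB) in drive 4; 3 GB remain.
Put d12 (2 GB) in drive 4; 1 GB remain.
Put d13 (2 GB) in drive 5; 6 GB remain.
Final drives: [2,3,3] [3,2,3] [3,2,2] [3,2,2] [2].

5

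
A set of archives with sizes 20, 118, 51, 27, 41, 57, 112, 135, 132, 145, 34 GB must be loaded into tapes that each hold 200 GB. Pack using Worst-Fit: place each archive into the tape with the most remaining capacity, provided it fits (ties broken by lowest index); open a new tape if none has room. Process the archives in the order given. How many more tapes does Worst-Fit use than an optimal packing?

Worst-Fit: [20,118,51] [27,41,57] [112,34] [135] [132] [145] → 6 tapes.
Total size 872 GB; any packing needs at least ⌈872/200⌉ = 5 tapes.
An optimal packing achieves that bound: [145,51] [135,57] [132,41,27] [118,34,20] [112] → 5 tapes.
Excess: 6 − 5 = 1.

1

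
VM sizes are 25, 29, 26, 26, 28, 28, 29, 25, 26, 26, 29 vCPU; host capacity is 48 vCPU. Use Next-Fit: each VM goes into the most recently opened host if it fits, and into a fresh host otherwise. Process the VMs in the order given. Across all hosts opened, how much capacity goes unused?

231

Put 25 vCPU in host 1; 23 vCPU remain.
Put 29 vCPU in host 2; 19 vCPU remain.
Put 26 vCPU in host 3; 22 vCPU remain.
Put 26 vCPU in host 4; 22 vCPU remain.
Put 28 vCPU in host 5; 20 vCPU remain.
Put 28 vCPU in host 6; 20 vCPU remain.
Put 29 vCPU in host 7; 19 vCPU remain.
Put 25 vCPU in host 8; 23 vCPU remain.
Put 26 vCPU in host 9; 22 vCPU remain.
Put 26 vCPU in host 10; 22 vCPU remain.
Put 29 vCPU in host 11; 19 vCPU remain.
11 hosts × 48 vCPU = 528 vCPU; used 297 vCPU; unused 231 vCPU.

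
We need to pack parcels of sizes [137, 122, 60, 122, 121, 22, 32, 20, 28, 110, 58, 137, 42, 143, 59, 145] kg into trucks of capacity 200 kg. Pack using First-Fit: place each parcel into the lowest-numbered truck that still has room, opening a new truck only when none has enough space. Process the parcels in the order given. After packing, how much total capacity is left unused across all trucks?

242

Put 137 kg in truck 1; 63 kg remain.
Put 122 kg in truck 2; 78 kg remain.
Put 60 kg in truck 1; 3 kg remain.
Put 122 kg in truck 3; 78 kg remain.
Put 121 kg in truck 4; 79 kg remain.
Put 22 kg in truck 2; 56 kg remain.
Put 32 kg in truck 2; 24 kg remain.
Put 20 kg in truck 2; 4 kg remain.
Put 28 kg in truck 3; 50 kg remain.
Put 110 kg in truck 5; 90 kg remain.
Put 58 kg in truck 4; 21 kg remain.
Put 137 kg in truck 6; 63 kg remain.
Put 42 kg in truck 3; 8 kg remain.
Put 143 kg in truck 7; 57 kg remain.
Put 59 kg in truck 5; 31 kg remain.
Put 145 kg in truck 8; 55 kg remain.
8 trucks × 200 kg = 1600 kg; used 1358 kg; unused 242 kg.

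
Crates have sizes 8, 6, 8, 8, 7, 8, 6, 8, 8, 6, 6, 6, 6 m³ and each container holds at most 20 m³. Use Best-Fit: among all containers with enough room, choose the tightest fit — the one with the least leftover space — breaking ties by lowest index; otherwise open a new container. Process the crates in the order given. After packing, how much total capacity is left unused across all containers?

Put 8 m³ in container 1; 12 m³ remain.
Put 6 m³ in container 1; 6 m³ remain.
Put 8 m³ in container 2; 12 m³ remain.
Put 8 m³ in container 2; 4 m³ remain.
Put 7 m³ in container 3; 13 m³ remain.
Put 8 m³ in container 3; 5 m³ remain.
Put 6 m³ in container 1; 0 m³ remain.
Put 8 m³ in container 4; 12 m³ remain.
Put 8 m³ in container 4; 4 m³ remain.
Put 6 m³ in container 5; 14 m³ remain.
Put 6 m³ in container 5; 8 m³ remain.
Put 6 m³ in container 5; 2 m³ remain.
Put 6 m³ in container 6; 14 m³ remain.
6 containers × 20 m³ = 120 m³; used 91 m³; unused 29 m³.

29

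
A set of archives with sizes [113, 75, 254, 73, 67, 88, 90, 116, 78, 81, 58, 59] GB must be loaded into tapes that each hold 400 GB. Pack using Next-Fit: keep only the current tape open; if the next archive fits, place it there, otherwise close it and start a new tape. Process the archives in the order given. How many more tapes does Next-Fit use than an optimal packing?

1

Next-Fit: [113,75] [254,73,67] [88,90,116,78] [81,58,59] → 4 tapes.
Total size 1152 GB; any packing needs at least ⌈1152/400⌉ = 3 tapes.
An optimal packing achieves that bound: [254,116] [113,90,78,59,58] [88,81,75,73,67] → 3 tapes.
Excess: 4 − 3 = 1.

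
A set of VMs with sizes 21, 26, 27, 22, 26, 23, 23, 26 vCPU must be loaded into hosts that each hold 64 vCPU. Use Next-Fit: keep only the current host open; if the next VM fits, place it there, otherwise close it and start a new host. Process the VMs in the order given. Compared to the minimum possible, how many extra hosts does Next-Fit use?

Next-Fit: [21,26] [27,22] [26,23] [23,26] → 4 hosts.
Total size 194 vCPU; any packing needs at least ⌈194/64⌉ = 4 hosts.
So 4 is already optimal.

0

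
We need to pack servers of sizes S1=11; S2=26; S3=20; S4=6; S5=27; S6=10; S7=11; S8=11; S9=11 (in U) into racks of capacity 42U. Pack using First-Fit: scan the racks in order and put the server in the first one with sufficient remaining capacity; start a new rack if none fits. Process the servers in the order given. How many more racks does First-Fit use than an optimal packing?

First-Fit: [11,26] [20,6,10] [27,11] [11,11] → 4 racks.
Total size 133U; any packing needs at least ⌈133/42⌉ = 4 racks.
So 4 is already optimal.

0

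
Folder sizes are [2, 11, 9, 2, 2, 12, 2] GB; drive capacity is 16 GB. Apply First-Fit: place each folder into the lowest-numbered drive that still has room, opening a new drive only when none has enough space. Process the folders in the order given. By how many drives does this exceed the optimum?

First-Fit: [2,11,2] [9,2,2] [12] → 3 drives.
Total size 40 GB; any packing needs at least ⌈40/16⌉ = 3 drives.
So 3 is already optimal.

0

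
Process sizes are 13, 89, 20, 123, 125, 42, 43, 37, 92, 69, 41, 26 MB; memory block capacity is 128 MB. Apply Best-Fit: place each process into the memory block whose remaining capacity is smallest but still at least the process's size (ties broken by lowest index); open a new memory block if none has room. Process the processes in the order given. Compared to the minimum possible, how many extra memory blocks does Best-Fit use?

0

Best-Fit: [13,89,20] [123] [125] [42,43,37] [92,26] [69,41] → 6 memory blocks.
Total size 720 MB; any packing needs at least ⌈720/128⌉ = 6 memory blocks.
So 6 is already optimal.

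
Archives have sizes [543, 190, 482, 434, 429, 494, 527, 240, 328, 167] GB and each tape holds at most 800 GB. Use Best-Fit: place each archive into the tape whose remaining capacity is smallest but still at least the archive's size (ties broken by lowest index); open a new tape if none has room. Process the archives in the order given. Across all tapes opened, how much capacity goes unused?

966

tape 1: place 543 GB, 257 GB left
tape 1: place 190 GB, 67 GB left
tape 2: place 482 GB, 318 GB left
tape 3: place 434 GB, 366 GB left
tape 4: place 429 GB, 371 GB left
tape 5: place 494 GB, 306 GB left
tape 6: place 527 GB, 273 GB left
tape 6: place 240 GB, 33 GB left
tape 3: place 328 GB, 38 GB left
tape 5: place 167 GB, 139 GB left
6 tapes × 800 GB = 4800 GB; used 3834 GB; unused 966 GB.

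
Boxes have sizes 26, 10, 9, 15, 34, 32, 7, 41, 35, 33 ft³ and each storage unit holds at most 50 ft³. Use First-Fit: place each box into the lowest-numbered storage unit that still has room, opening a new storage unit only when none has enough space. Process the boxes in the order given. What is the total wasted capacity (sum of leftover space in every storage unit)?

58

storage unit 1: place 26 ft³, 24 ft³ left
storage unit 1: place 10 ft³, 14 ft³ left
storage unit 1: place 9 ft³, 5 ft³ left
storage unit 2: place 15 ft³, 35 ft³ left
storage unit 2: place 34 ft³, 1 ft³ left
storage unit 3: place 32 ft³, 18 ft³ left
storage unit 3: place 7 ft³, 11 ft³ left
storage unit 4: place 41 ft³, 9 ft³ left
storage unit 5: place 35 ft³, 15 ft³ left
storage unit 6: place 33 ft³, 17 ft³ left
6 storage units × 50 ft³ = 300 ft³; used 242 ft³; unused 58 ft³.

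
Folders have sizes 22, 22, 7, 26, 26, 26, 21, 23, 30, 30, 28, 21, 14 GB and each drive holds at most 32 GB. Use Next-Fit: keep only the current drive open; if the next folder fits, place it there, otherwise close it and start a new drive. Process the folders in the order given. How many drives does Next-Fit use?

12

22 GB → drive 1 (remaining 10 GB)
22 GB → drive 2 (remaining 10 GB)
7 GB → drive 2 (remaining 3 GB)
26 GB → drive 3 (remaining 6 GB)
26 GB → drive 4 (remaining 6 GB)
26 GB → drive 5 (remaining 6 GB)
21 GB → drive 6 (remaining 11 GB)
23 GB → drive 7 (remaining 9 GB)
30 GB → drive 8 (remaining 2 GB)
30 GB → drive 9 (remaining 2 GB)
28 GB → drive 10 (remaining 4 GB)
21 GB → drive 11 (remaining 11 GB)
14 GB → drive 12 (remaining 18 GB)
Final drives: [22] [22,7] [26] [26] [26] [21] [23] [30] [30] [28] [21] [14].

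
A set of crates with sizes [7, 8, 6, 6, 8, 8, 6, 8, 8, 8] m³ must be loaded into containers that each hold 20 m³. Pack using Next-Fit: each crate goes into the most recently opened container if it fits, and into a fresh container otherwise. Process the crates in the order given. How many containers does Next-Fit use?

5 containers

container 1: place 7 m³, 13 m³ left
container 1: place 8 m³, 5 m³ left
container 2: place 6 m³, 14 m³ left
container 2: place 6 m³, 8 m³ left
container 2: place 8 m³, 0 m³ left
container 3: place 8 m³, 12 m³ left
container 3: place 6 m³, 6 m³ left
container 4: place 8 m³, 12 m³ left
container 4: place 8 m³, 4 m³ left
container 5: place 8 m³, 12 m³ left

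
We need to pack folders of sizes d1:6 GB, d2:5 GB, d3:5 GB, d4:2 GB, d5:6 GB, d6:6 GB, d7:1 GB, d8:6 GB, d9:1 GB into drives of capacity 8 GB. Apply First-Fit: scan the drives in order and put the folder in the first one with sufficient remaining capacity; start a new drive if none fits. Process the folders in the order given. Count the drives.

6 drives

Put d1 (6 GB) in drive 1; 2 GB remain.
Put d2 (5 GB) in drive 2; 3 GB remain.
Put d3 (5 GB) in drive 3; 3 GB remain.
Put d4 (2 GB) in drive 1; 0 GB remain.
Put d5 (6 GB) in drive 4; 2 GB remain.
Put d6 (6 GB) in drive 5; 2 GB remain.
Put d7 (1 GB) in drive 2; 2 GB remain.
Put d8 (6 GB) in drive 6; 2 GB remain.
Put d9 (1 GB) in drive 2; 1 GB remain.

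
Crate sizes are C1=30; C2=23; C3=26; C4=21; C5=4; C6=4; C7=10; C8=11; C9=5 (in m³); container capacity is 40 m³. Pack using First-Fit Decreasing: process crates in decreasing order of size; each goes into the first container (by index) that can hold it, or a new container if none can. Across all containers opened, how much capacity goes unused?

Sorted descending: 30, 26, 23, 21, 11, 10, 5, 4, 4.
Put 30 m³ in container 1; 10 m³ remain.
Put 26 m³ in container 2; 14 m³ remain.
Put 23 m³ in container 3; 17 m³ remain.
Put 21 m³ in container 4; 19 m³ remain.
Put 11 m³ in container 2; 3 m³ remain.
Put 10 m³ in container 1; 0 m³ remain.
Put 5 m³ in container 3; 12 m³ remain.
Put 4 m³ in container 3; 8 m³ remain.
Put 4 m³ in container 3; 4 m³ remain.
4 containers × 40 m³ = 160 m³; used 134 m³; unused 26 m³.

26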